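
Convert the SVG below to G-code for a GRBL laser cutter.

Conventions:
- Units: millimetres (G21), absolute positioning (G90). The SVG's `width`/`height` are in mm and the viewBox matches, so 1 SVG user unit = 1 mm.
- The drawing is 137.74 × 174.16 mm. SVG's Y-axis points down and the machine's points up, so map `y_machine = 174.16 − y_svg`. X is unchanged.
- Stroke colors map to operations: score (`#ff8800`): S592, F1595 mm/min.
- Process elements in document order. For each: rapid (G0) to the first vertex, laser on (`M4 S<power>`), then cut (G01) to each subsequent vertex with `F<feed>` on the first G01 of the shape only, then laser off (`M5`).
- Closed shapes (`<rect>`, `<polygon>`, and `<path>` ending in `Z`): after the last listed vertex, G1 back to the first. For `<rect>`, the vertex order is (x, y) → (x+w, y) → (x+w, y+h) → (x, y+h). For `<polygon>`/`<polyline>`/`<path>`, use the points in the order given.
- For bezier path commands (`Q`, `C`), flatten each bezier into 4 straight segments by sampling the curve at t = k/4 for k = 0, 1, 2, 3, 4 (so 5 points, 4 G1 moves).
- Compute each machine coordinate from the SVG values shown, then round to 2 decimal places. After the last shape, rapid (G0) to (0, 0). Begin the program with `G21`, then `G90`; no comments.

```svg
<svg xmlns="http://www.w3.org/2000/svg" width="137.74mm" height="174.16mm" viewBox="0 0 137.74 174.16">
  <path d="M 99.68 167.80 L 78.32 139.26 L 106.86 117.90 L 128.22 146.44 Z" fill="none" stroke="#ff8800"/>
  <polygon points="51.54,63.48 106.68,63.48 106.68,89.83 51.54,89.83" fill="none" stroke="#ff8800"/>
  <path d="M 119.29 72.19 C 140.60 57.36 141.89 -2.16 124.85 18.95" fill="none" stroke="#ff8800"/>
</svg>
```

G21
G90
G0 X99.68 Y6.36
M4 S592
G01 X78.32 Y34.90 F1595
G01 X106.86 Y56.26
G01 X128.22 Y27.72
G01 X99.68 Y6.36
M5
G0 X51.54 Y110.68
M4 S592
G01 X106.68 Y110.68 F1595
G01 X106.68 Y84.33
G01 X51.54 Y84.33
G01 X51.54 Y110.68
M5
G0 X119.29 Y101.97
M4 S592
G01 X131.55 Y119.51 F1595
G01 X136.45 Y142.07
G01 X134.17 Y157.88
G01 X124.85 Y155.21
M5
G0 X0.00 Y0.00

Since the viewBox matches the mm dimensions, user units are millimetres directly. The only transform is the Y-flip y_m = 174.16 − y_svg.

Shape 1 is a regular polygon drawn with `<path>`. Its stroke #ff8800 means score at S592, F1595. After flipping Y the toolpath is (99.68,6.36) → (78.32,34.90) → (106.86,56.26) → (128.22,27.72) → (99.68,6.36), returning to the start.

Shape 2 is a rectangle drawn with `<polygon>`. Its stroke #ff8800 means score at S592, F1595. After flipping Y the toolpath is (51.54,110.68) → (106.68,110.68) → (106.68,84.33) → (51.54,84.33) → (51.54,110.68), returning to the start.

Shape 3 is a cubic bezier drawn with `<path>`. Its stroke #ff8800 means score at S592, F1595. After flipping Y the toolpath is (119.29,101.97) → (131.55,119.51) → (136.45,142.07) → (134.17,157.88) → (124.85,155.21).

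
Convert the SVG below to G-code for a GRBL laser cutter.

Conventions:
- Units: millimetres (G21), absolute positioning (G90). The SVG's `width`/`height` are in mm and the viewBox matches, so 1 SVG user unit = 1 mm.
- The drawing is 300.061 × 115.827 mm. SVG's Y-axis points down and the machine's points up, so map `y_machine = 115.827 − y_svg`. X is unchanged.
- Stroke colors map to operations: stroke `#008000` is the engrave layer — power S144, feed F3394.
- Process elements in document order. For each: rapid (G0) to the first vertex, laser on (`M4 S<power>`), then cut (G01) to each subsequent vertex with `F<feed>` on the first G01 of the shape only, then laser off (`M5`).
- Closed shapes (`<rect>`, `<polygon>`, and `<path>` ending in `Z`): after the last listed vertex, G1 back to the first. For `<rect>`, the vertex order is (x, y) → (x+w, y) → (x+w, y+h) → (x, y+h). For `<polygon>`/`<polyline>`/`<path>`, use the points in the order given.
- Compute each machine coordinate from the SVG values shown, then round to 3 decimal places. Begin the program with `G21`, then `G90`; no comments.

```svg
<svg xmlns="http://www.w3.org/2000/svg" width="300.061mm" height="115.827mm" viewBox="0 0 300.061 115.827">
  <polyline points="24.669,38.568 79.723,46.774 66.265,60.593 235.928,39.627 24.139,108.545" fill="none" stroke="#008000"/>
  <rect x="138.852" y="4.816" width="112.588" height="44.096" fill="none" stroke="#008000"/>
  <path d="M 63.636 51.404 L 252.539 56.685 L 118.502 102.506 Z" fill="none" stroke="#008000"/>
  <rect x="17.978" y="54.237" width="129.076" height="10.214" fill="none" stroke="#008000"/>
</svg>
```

1 u = 1 mm; y_m = 115.827 − y.

[1] `<polyline>` open polyline, #008000→engrave S144 F3394: (24.669,77.259) → (79.723,69.053) → (66.265,55.234) → (235.928,76.200) → (24.139,7.282)

[2] `<rect>` rectangle, #008000→engrave S144 F3394: (138.852,111.011) → (251.440,111.011) → (251.440,66.915) → (138.852,66.915) → (138.852,111.011) (closed)

[3] `<path>` closed polygon, #008000→engrave S144 F3394: (63.636,64.423) → (252.539,59.142) → (118.502,13.321) → (63.636,64.423) (closed)

[4] `<rect>` rectangle, #008000→engrave S144 F3394: (17.978,61.590) → (147.054,61.590) → (147.054,51.376) → (17.978,51.376) → (17.978,61.590) (closed)

G21
G90
G0 X24.669 Y77.259
M4 S144
G01 X79.723 Y69.053 F3394
G01 X66.265 Y55.234
G01 X235.928 Y76.200
G01 X24.139 Y7.282
M5
G0 X138.852 Y111.011
M4 S144
G01 X251.440 Y111.011 F3394
G01 X251.440 Y66.915
G01 X138.852 Y66.915
G01 X138.852 Y111.011
M5
G0 X63.636 Y64.423
M4 S144
G01 X252.539 Y59.142 F3394
G01 X118.502 Y13.321
G01 X63.636 Y64.423
M5
G0 X17.978 Y61.590
M4 S144
G01 X147.054 Y61.590 F3394
G01 X147.054 Y51.376
G01 X17.978 Y51.376
G01 X17.978 Y61.590
M5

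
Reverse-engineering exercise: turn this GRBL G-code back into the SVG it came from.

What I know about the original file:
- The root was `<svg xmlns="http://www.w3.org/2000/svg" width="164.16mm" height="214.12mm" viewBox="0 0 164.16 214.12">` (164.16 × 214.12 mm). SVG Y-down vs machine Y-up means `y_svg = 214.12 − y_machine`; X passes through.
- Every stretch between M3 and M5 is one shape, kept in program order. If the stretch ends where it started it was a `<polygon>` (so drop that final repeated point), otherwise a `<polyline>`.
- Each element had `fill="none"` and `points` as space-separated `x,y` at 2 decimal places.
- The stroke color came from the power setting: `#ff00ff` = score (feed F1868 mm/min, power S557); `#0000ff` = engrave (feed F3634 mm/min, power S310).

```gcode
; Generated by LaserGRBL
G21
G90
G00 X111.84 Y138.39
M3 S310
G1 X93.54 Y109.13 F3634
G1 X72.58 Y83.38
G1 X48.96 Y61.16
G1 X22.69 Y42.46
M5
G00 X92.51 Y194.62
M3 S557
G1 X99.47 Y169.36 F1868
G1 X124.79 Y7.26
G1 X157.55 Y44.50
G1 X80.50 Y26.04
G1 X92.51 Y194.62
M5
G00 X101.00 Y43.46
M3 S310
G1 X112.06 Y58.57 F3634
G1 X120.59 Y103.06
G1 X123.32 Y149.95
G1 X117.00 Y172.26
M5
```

<svg xmlns="http://www.w3.org/2000/svg" width="164.16mm" height="214.12mm" viewBox="0 0 164.16 214.12">
  <polyline points="111.84,75.73 93.54,104.99 72.58,130.74 48.96,152.96 22.69,171.66" fill="none" stroke="#0000ff"/>
  <polygon points="92.51,19.50 99.47,44.76 124.79,206.86 157.55,169.62 80.50,188.08" fill="none" stroke="#ff00ff"/>
  <polyline points="101.00,170.66 112.06,155.55 120.59,111.06 123.32,64.17 117.00,41.86" fill="none" stroke="#0000ff"/>
</svg>

Machine Y-up, SVG Y-down with viewBox height 214.12, so y_svg = 214.12 − y_machine; X carries over.

Run 1: S310 ⇒ engrave layer `#0000ff`. The run is open, so emit a `<polyline>` with points (Y-flipped): 111.84,75.73 93.54,104.99 72.58,130.74 48.96,152.96 22.69,171.66.

Run 2: power S557 maps to stroke `#ff00ff` (score). The run returns to its start, so emit a `<polygon>` with points (Y-flipped): 92.51,19.50 99.47,44.76 124.79,206.86 157.55,169.62 80.50,188.08.

Run 3: the run's S310 means `#0000ff` (engrave). The run is open, so emit a `<polyline>` with points (Y-flipped): 101.00,170.66 112.06,155.55 120.59,111.06 123.32,64.17 117.00,41.86.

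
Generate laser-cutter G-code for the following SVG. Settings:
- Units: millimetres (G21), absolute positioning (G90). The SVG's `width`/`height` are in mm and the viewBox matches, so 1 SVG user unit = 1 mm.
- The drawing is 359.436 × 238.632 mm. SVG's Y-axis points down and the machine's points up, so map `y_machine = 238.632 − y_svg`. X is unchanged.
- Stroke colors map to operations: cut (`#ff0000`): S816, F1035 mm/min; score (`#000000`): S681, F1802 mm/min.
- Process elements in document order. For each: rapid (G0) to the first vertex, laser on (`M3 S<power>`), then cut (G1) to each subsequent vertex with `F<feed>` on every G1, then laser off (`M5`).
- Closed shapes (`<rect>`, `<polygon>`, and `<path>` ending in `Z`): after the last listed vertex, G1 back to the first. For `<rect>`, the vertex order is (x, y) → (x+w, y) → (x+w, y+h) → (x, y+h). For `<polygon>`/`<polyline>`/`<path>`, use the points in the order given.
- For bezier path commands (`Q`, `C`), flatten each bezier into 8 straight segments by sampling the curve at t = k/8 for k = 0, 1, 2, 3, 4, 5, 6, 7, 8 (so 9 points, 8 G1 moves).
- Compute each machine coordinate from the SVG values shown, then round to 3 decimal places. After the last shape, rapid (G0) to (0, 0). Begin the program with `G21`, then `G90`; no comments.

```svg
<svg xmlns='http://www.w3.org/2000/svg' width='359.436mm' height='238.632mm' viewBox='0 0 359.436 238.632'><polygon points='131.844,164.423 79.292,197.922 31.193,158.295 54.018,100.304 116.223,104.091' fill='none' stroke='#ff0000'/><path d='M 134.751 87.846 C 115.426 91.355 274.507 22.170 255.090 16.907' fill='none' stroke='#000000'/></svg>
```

G21
G90
G0 X131.844 Y74.209
M3 S816
G1 X79.292 Y40.710 F1035
G1 X31.193 Y80.337 F1035
G1 X54.018 Y138.328 F1035
G1 X116.223 Y134.541 F1035
G1 X131.844 Y74.209 F1035
M5
G0 X134.751 Y150.786
M3 S681
G1 X135.170 Y152.611 F1802
G1 X148.132 Y159.650 F1802
G1 X169.454 Y170.302 F1802
G1 X194.955 Y182.966 F1802
G1 X220.451 Y196.041 F1802
G1 X241.761 Y207.927 F1802
G1 X254.701 Y217.022 F1802
G1 X255.090 Y221.725 F1802
M5
G0 X0.000 Y0.000

viewBox `0 0 359.436 238.632` with mm width/height → 1 unit = 1 mm. Flip: y_m = 238.632 − y_svg.

**Shape 1** — `<polygon>` regular polygon, stroke `#ff0000` → cut (S816, F1035). Machine vertices: (131.844,74.209) → (79.292,40.710) → (31.193,80.337) → (54.018,138.328) → (116.223,134.541) → (131.844,74.209). Closed: final G1 returns to the first vertex.

**Shape 2** — `<path>` cubic bezier, stroke `#000000` → score (S681, F1802). Control points (SVG): P0=(134.751,87.846), P1=(115.426,91.355), P2=(274.507,22.170), P3=(255.090,16.907); sampled at t=k/8. Machine vertices: (134.751,150.786) → (135.170,152.611) → (148.132,159.650) → (169.454,170.302) → (194.955,182.966) → (220.451,196.041) → (241.761,207.927) → (254.701,217.022) → (255.090,221.725). Open path.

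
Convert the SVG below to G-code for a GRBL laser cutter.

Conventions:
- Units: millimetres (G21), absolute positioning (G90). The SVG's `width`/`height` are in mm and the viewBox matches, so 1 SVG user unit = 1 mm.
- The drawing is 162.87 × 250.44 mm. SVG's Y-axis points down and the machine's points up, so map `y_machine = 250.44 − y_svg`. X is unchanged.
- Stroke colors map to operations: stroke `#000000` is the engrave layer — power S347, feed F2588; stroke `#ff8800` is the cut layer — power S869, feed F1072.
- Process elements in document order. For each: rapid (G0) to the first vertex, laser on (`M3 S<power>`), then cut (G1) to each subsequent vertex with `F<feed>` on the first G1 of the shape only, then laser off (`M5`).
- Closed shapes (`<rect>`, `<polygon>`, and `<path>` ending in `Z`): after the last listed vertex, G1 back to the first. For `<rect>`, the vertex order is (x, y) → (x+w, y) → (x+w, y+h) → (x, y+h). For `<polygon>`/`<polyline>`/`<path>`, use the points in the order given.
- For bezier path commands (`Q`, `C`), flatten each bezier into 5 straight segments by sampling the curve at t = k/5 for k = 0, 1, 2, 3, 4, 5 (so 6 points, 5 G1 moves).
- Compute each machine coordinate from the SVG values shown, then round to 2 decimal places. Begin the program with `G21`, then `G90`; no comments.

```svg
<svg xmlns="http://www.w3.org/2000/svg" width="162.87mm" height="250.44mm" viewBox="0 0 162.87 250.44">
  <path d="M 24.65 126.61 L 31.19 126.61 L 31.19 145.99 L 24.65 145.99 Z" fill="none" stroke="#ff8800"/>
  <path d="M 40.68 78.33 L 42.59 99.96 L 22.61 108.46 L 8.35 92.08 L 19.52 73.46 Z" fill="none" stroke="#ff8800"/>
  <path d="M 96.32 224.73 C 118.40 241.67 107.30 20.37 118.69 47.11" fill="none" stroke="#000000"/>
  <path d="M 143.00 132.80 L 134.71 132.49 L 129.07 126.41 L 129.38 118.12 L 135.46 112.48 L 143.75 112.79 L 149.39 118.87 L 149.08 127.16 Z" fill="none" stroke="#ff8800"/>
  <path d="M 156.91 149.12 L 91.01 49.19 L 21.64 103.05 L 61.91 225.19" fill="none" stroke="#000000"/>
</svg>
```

G21
G90
G0 X24.65 Y123.83
M3 S869
G1 X31.19 Y123.83 F1072
G1 X31.19 Y104.45
G1 X24.65 Y104.45
G1 X24.65 Y123.83
M5
G0 X40.68 Y172.11
M3 S869
G1 X42.59 Y150.48 F1072
G1 X22.61 Y141.98
G1 X8.35 Y158.36
G1 X19.52 Y176.98
G1 X40.68 Y172.11
M5
G0 X96.32 Y25.71
M3 S347
G1 X106.03 Y40.24 F2588
G1 X110.45 Y88.62
G1 X112.25 Y147.48
G1 X114.11 Y193.50
G1 X118.69 Y203.33
M5
G0 X143.00 Y117.64
M3 S869
G1 X134.71 Y117.95 F1072
G1 X129.07 Y124.03
G1 X129.38 Y132.32
G1 X135.46 Y137.96
G1 X143.75 Y137.65
G1 X149.39 Y131.57
G1 X149.08 Y123.28
G1 X143.00 Y117.64
M5
G0 X156.91 Y101.32
M3 S347
G1 X91.01 Y201.25 F2588
G1 X21.64 Y147.39
G1 X61.91 Y25.25
M5

Since the viewBox matches the mm dimensions, user units are millimetres directly. The only transform is the Y-flip y_m = 250.44 − y_svg.

Shape 1 is a rectangle drawn with `<path>`. Its stroke #ff8800 means cut at S869, F1072. After flipping Y the toolpath is (24.65,123.83) → (31.19,123.83) → (31.19,104.45) → (24.65,104.45) → (24.65,123.83), returning to the start.

Shape 2 is a regular polygon drawn with `<path>`. Its stroke #ff8800 means cut at S869, F1072. After flipping Y the toolpath is (40.68,172.11) → (42.59,150.48) → (22.61,141.98) → (8.35,158.36) → (19.52,176.98) → (40.68,172.11), returning to the start.

Shape 3 is a cubic bezier drawn with `<path>`. Its stroke #000000 means engrave at S347, F2588. After flipping Y the toolpath is (96.32,25.71) → (106.03,40.24) → (110.45,88.62) → (112.25,147.48) → (114.11,193.50) → (118.69,203.33).

Shape 4 is a regular polygon drawn with `<path>`. Its stroke #ff8800 means cut at S869, F1072. After flipping Y the toolpath is (143.00,117.64) → (134.71,117.95) → (129.07,124.03) → (129.38,132.32) → (135.46,137.96) → (143.75,137.65) → (149.39,131.57) → (149.08,123.28) → (143.00,117.64), returning to the start.

Shape 5 is a open polyline drawn with `<path>`. Its stroke #000000 means engrave at S347, F2588. After flipping Y the toolpath is (156.91,101.32) → (91.01,201.25) → (21.64,147.39) → (61.91,25.25).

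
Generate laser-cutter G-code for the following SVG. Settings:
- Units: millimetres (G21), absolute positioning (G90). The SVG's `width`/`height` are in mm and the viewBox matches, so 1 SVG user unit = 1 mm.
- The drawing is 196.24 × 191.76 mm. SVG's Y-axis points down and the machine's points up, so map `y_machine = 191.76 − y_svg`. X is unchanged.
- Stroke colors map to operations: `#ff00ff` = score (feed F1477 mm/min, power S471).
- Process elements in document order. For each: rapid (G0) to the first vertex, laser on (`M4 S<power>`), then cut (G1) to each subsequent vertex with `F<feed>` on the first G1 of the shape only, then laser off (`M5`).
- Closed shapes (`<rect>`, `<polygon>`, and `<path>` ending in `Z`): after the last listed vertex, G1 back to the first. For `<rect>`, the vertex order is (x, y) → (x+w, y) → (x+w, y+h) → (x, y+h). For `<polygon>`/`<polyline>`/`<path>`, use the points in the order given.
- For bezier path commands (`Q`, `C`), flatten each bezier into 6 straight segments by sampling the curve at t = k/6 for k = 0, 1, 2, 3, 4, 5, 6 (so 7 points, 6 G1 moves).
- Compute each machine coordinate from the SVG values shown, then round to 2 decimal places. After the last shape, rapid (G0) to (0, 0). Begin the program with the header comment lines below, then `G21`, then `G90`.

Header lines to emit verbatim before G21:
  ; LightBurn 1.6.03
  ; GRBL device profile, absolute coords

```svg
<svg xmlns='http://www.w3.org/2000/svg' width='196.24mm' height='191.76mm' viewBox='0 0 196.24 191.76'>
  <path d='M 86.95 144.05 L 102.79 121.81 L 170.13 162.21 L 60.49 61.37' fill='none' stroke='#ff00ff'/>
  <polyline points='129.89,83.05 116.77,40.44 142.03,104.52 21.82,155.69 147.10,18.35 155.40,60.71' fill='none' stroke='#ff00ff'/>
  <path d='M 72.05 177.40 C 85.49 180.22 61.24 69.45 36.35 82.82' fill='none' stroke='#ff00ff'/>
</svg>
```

; LightBurn 1.6.03
; GRBL device profile, absolute coords
G21
G90
G0 X86.95 Y47.71
M4 S471
G1 X102.79 Y69.95 F1477
G1 X170.13 Y29.55
G1 X60.49 Y130.39
M5
G0 X129.89 Y108.71
M4 S471
G1 X116.77 Y151.32 F1477
G1 X142.03 Y87.24
G1 X21.82 Y36.07
G1 X147.10 Y173.41
G1 X155.40 Y131.05
M5
G0 X72.05 Y14.36
M4 S471
G1 X75.80 Y21.32 F1477
G1 X74.30 Y40.60
G1 X68.57 Y65.61
G1 X59.65 Y89.73
G1 X48.57 Y106.38
G1 X36.35 Y108.94
M5
G0 X0.00 Y0.00

Since the viewBox matches the mm dimensions, user units are millimetres directly. The only transform is the Y-flip y_m = 191.76 − y_svg.

Shape 1 is a open polyline drawn with `<path>`. Its stroke #ff00ff means score at S471, F1477. After flipping Y the toolpath is (86.95,47.71) → (102.79,69.95) → (170.13,29.55) → (60.49,130.39).

Shape 2 is a open polyline drawn with `<polyline>`. Its stroke #ff00ff means score at S471, F1477. After flipping Y the toolpath is (129.89,108.71) → (116.77,151.32) → (142.03,87.24) → (21.82,36.07) → (147.10,173.41) → (155.40,131.05).

Shape 3 is a cubic bezier drawn with `<path>`. Its stroke #ff00ff means score at S471, F1477. After flipping Y the toolpath is (72.05,14.36) → (75.80,21.32) → (74.30,40.60) → (68.57,65.61) → (59.65,89.73) → (48.57,106.38) → (36.35,108.94).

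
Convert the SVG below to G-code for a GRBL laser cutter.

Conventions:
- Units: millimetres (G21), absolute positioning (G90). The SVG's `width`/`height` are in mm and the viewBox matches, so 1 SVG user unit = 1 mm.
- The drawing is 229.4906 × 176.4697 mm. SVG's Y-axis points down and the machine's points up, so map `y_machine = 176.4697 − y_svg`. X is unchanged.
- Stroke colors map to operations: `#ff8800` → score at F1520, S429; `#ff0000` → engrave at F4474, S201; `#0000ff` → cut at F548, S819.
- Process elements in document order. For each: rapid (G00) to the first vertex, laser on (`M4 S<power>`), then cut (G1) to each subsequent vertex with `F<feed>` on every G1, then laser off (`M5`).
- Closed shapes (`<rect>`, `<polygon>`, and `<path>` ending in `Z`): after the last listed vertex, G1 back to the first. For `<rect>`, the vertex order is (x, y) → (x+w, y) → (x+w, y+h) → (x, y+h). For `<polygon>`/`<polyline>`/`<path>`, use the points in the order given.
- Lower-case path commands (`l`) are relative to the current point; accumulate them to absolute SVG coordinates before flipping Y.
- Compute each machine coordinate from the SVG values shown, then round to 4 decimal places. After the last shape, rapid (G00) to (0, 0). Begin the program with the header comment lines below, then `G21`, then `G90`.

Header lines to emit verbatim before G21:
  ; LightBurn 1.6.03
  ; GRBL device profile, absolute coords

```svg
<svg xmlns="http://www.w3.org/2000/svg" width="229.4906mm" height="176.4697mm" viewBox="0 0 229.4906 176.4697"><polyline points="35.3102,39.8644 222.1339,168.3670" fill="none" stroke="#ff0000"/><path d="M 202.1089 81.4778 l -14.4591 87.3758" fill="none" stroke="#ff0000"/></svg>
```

; LightBurn 1.6.03
; GRBL device profile, absolute coords
G21
G90
G00 X35.3102 Y136.6053
M4 S201
G1 X222.1339 Y8.1027 F4474
M5
G00 X202.1089 Y94.9919
M4 S201
G1 X187.6498 Y7.6161 F4474
M5
G00 X0.0000 Y0.0000

1 u = 1 mm; y_m = 176.4697 − y.

[1] `<polyline>` line segment, #ff0000→engrave S201 F4474: (35.3102,136.6053) → (222.1339,8.1027)

[2] `<path>` line segment, #ff0000→engrave S201 F4474: (202.1089,94.9919) → (187.6498,7.6161)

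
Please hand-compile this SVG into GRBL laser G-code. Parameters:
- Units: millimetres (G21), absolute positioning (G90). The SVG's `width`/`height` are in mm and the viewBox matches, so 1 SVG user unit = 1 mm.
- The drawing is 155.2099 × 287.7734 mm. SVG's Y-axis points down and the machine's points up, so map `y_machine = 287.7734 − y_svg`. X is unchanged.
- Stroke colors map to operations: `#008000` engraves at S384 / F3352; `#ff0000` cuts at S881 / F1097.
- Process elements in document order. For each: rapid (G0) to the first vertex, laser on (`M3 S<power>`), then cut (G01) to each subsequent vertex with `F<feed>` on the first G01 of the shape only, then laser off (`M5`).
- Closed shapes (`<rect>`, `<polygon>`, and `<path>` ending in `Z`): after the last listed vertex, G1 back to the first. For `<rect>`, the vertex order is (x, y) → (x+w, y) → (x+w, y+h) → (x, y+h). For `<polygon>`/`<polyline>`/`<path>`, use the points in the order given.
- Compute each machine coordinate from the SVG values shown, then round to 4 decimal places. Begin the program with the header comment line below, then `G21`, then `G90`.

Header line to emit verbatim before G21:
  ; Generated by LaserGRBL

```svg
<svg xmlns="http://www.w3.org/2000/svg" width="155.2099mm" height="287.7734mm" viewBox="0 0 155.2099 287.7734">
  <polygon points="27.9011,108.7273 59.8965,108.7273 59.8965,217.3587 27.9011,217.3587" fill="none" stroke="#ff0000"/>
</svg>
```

Since the viewBox matches the mm dimensions, user units are millimetres directly. The only transform is the Y-flip y_m = 287.7734 − y_svg.

Shape 1 is a rectangle drawn with `<polygon>`. Its stroke #ff0000 means cut at S881, F1097. After flipping Y the toolpath is (27.9011,179.0461) → (59.8965,179.0461) → (59.8965,70.4147) → (27.9011,70.4147) → (27.9011,179.0461), returning to the start.

; Generated by LaserGRBL
G21
G90
G0 X27.9011 Y179.0461
M3 S881
G01 X59.8965 Y179.0461 F1097
G01 X59.8965 Y70.4147
G01 X27.9011 Y70.4147
G01 X27.9011 Y179.0461
M5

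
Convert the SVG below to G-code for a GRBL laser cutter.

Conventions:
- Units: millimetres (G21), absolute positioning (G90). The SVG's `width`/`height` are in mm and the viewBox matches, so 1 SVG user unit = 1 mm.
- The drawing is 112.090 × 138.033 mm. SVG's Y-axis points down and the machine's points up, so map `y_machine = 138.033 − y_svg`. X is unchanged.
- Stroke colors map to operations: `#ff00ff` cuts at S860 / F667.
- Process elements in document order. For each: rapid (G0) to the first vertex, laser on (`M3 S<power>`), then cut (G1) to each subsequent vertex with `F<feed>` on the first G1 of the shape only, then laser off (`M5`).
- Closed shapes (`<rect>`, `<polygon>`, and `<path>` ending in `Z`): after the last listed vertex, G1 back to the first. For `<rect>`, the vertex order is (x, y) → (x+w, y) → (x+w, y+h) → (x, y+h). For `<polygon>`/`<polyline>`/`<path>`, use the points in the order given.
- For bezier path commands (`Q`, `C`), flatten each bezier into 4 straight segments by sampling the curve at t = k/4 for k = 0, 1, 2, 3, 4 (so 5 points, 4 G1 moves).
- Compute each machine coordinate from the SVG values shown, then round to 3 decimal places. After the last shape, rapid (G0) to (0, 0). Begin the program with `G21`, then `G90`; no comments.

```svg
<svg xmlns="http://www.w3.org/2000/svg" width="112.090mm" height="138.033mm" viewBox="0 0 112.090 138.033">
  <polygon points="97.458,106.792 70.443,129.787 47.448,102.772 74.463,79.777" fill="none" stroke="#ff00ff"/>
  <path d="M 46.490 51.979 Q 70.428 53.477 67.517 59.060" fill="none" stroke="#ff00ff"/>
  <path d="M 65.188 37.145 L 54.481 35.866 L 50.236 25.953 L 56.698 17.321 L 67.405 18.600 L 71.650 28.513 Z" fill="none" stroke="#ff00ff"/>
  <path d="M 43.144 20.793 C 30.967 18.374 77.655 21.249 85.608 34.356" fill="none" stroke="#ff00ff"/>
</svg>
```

G21
G90
G0 X97.458 Y31.241
M3 S860
G1 X70.443 Y8.246 F667
G1 X47.448 Y35.261
G1 X74.463 Y58.256
G1 X97.458 Y31.241
M5
G0 X46.490 Y86.054
M3 S860
G1 X56.781 Y85.050 F667
G1 X63.716 Y83.535
G1 X67.294 Y81.509
G1 X67.517 Y78.973
M5
G0 X65.188 Y100.888
M3 S860
G1 X54.481 Y102.167 F667
G1 X50.236 Y112.080
G1 X56.698 Y120.712
G1 X67.405 Y119.433
G1 X71.650 Y109.520
G1 X65.188 Y100.888
M5
G0 X43.144 Y117.240
M3 S860
G1 X43.523 Y117.984 F667
G1 X56.827 Y116.281
G1 X73.905 Y111.666
G1 X85.608 Y103.677
M5
G0 X0.000 Y0.000

viewBox `0 0 112.090 138.033` with mm width/height → 1 unit = 1 mm. Flip: y_m = 138.033 − y_svg.

**Shape 1** — `<polygon>` regular polygon, stroke `#ff00ff` → cut (S860, F667). Machine vertices: (97.458,31.241) → (70.443,8.246) → (47.448,35.261) → (74.463,58.256) → (97.458,31.241). Closed: final G1 returns to the first vertex.

**Shape 2** — `<path>` quadratic bezier, stroke `#ff00ff` → cut (S860, F667). Control points (SVG): P0=(46.490,51.979), P1=(70.428,53.477), P2=(67.517,59.060); sampled at t=k/4. Machine vertices: (46.490,86.054) → (56.781,85.050) → (63.716,83.535) → (67.294,81.509) → (67.517,78.973). Open path.

**Shape 3** — `<path>` regular polygon, stroke `#ff00ff` → cut (S860, F667). Machine vertices: (65.188,100.888) → (54.481,102.167) → (50.236,112.080) → (56.698,120.712) → (67.405,119.433) → (71.650,109.520) → (65.188,100.888). Closed: final G1 returns to the first vertex.

**Shape 4** — `<path>` cubic bezier, stroke `#ff00ff` → cut (S860, F667). Control points (SVG): P0=(43.144,20.793), P1=(30.967,18.374), P2=(77.655,21.249), P3=(85.608,34.356); sampled at t=k/4. Machine vertices: (43.144,117.240) → (43.523,117.984) → (56.827,116.281) → (73.905,111.666) → (85.608,103.677). Open path.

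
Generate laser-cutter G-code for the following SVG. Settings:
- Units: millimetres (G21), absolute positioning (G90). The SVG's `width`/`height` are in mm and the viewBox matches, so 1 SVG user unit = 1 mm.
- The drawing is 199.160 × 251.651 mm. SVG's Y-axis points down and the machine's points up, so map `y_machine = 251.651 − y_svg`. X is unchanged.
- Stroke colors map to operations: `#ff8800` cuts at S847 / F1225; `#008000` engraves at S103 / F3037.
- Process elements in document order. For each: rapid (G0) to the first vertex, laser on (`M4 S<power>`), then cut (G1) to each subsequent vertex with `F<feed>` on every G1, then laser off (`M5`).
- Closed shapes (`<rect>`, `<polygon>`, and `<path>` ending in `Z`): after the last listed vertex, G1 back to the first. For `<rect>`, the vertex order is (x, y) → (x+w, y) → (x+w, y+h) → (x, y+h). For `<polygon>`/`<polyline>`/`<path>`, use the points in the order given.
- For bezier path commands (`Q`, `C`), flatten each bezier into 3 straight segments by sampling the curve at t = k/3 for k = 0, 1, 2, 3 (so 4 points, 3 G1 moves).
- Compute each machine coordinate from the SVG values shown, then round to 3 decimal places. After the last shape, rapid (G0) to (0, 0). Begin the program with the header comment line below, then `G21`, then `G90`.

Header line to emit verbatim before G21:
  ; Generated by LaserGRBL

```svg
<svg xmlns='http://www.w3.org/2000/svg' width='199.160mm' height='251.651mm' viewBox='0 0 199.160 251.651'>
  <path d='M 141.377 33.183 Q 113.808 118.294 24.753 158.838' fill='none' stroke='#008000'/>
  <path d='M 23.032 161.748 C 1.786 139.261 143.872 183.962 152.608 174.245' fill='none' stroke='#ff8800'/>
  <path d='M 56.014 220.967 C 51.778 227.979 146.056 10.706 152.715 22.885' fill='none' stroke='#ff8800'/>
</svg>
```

; Generated by LaserGRBL
G21
G90
G0 X141.377 Y218.468
M4 S103
G1 X116.166 Y166.679 F3037
G1 X77.291 Y124.794 F3037
G1 X24.753 Y92.813 F3037
M5
G0 X23.032 Y89.903
M4 S847
G1 X45.242 Y94.498 F1225
G1 X110.410 Y81.324 F1225
G1 X152.608 Y77.406 F1225
M5
G0 X56.014 Y30.684
M4 S847
G1 X77.722 Y81.629 F1225
G1 X123.743 Y181.266 F1225
G1 X152.715 Y228.766 F1225
M5
G0 X0.000 Y0.000

Since the viewBox matches the mm dimensions, user units are millimetres directly. The only transform is the Y-flip y_m = 251.651 − y_svg.

Shape 1 is a quadratic bezier drawn with `<path>`. Its stroke #008000 means engrave at S103, F3037. After flipping Y the toolpath is (141.377,218.468) → (116.166,166.679) → (77.291,124.794) → (24.753,92.813).

Shape 2 is a cubic bezier drawn with `<path>`. Its stroke #ff8800 means cut at S847, F1225. After flipping Y the toolpath is (23.032,89.903) → (45.242,94.498) → (110.410,81.324) → (152.608,77.406).

Shape 3 is a cubic bezier drawn with `<path>`. Its stroke #ff8800 means cut at S847, F1225. After flipping Y the toolpath is (56.014,30.684) → (77.722,81.629) → (123.743,181.266) → (152.715,228.766).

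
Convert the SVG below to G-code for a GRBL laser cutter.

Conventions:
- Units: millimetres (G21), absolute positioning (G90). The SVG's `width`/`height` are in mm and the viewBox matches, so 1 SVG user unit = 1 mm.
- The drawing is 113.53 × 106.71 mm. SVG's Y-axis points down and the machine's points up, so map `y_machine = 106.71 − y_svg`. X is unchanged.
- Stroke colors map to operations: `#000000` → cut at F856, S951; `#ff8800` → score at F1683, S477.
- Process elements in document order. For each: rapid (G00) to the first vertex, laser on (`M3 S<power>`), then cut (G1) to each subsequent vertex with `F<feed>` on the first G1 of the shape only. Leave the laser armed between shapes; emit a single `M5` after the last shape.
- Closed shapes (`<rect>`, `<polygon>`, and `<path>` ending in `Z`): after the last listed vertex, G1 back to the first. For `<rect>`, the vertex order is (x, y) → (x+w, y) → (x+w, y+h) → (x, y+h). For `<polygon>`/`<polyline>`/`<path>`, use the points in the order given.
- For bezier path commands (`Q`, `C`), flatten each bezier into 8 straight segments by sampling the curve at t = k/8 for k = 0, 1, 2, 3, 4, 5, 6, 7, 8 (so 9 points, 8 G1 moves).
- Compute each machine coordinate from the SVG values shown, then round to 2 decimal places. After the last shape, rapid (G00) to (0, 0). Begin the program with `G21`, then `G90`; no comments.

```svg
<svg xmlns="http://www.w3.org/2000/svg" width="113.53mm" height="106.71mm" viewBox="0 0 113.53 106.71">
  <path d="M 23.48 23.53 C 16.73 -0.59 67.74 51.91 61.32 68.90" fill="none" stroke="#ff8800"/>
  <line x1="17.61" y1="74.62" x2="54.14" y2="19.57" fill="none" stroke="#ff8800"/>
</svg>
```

G21
G90
G00 X23.48 Y83.18
M3 S477
G1 X23.43 Y88.85 F1683
G1 X27.45 Y88.66
G1 X34.18 Y83.90
G1 X42.28 Y75.91
G1 X50.39 Y65.99
G1 X57.17 Y55.46
G1 X61.26 Y45.63
G1 X61.32 Y37.81
G00 X17.61 Y32.09
M3 S477
G1 X54.14 Y87.14 F1683
M5
G00 X0.00 Y0.00

Since the viewBox matches the mm dimensions, user units are millimetres directly. The only transform is the Y-flip y_m = 106.71 − y_svg.

Shape 1 is a cubic bezier drawn with `<path>`. Its stroke #ff8800 means score at S477, F1683. After flipping Y the toolpath is (23.48,83.18) → (23.43,88.85) → (27.45,88.66) → (34.18,83.90) → (42.28,75.91) → (50.39,65.99) → (57.17,55.46) → (61.26,45.63) → (61.32,37.81).

Shape 2 is a line segment drawn with `<line>`. Its stroke #ff8800 means score at S477, F1683. After flipping Y the toolpath is (17.61,32.09) → (54.14,87.14).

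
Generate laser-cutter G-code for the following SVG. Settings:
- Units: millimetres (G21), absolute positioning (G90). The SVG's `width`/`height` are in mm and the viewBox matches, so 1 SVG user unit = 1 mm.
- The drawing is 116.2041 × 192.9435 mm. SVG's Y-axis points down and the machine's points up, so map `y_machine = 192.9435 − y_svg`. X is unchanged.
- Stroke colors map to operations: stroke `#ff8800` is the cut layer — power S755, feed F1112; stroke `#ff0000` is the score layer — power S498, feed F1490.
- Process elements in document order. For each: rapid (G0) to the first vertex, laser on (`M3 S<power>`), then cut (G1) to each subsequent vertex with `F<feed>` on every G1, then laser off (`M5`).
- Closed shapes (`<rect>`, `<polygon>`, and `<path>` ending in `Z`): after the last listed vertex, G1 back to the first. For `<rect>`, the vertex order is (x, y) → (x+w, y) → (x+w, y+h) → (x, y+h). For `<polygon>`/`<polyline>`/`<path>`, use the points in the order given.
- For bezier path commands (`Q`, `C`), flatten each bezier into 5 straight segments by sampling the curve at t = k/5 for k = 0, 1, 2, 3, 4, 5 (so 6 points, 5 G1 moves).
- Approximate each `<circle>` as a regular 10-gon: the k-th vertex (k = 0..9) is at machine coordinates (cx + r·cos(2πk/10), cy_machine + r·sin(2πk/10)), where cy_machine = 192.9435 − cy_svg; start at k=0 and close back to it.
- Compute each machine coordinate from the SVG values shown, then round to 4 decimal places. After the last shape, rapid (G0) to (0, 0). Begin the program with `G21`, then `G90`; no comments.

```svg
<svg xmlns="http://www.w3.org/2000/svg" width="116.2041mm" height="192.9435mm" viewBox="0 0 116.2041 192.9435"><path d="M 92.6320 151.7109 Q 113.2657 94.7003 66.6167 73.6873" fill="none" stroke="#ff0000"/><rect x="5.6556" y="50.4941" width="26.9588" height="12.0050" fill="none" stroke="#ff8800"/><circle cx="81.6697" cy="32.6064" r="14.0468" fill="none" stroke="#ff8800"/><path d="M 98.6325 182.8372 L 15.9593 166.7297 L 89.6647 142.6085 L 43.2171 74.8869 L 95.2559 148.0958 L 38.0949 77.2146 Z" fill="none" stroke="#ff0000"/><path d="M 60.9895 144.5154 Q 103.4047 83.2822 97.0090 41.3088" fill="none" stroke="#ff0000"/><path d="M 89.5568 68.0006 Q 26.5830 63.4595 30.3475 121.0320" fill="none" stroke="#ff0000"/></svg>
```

viewBox `0 0 116.2041 192.9435` with mm width/height → 1 unit = 1 mm. Flip: y_m = 192.9435 − y_svg.

**Shape 1** — `<path>` quadratic bezier, stroke `#ff0000` → score (S498, F1490). Control points (SVG): P0=(92.6320,151.7109), P1=(113.2657,94.7003), P2=(66.6167,73.6873); sampled at t=k/5. Machine vertices: (92.6320,41.2326) → (98.1942,62.5969) → (98.3737,81.0815) → (93.1707,96.6862) → (82.5850,109.4111) → (66.6167,119.2562). Open path.

**Shape 2** — `<rect>` rectangle, stroke `#ff8800` → cut (S755, F1112). Machine vertices: (5.6556,142.4494) → (32.6144,142.4494) → (32.6144,130.4444) → (5.6556,130.4444) → (5.6556,142.4494). Closed: final G1 returns to the first vertex.

**Shape 3** — `<circle>` circle, stroke `#ff8800` → cut (S755, F1112). Machine vertices: (95.7165,160.3371) → (93.0338,168.5936) → (86.0104,173.6964) → (77.3290,173.6964) → (70.3056,168.5936) → (67.6229,160.3371) → (70.3056,152.0806) → (77.3290,146.9778) → (86.0104,146.9778) → (93.0338,152.0806) → (95.7165,160.3371). Closed: final G1 returns to the first vertex.

**Shape 4** — `<path>` closed polygon, stroke `#ff0000` → score (S498, F1490). Machine vertices: (98.6325,10.1063) → (15.9593,26.2138) → (89.6647,50.3350) → (43.2171,118.0566) → (95.2559,44.8477) → (38.0949,115.7289) → (98.6325,10.1063). Closed: final G1 returns to the first vertex.

**Shape 5** — `<path>` quadratic bezier, stroke `#ff0000` → score (S498, F1490). Control points (SVG): P0=(60.9895,144.5154), P1=(103.4047,83.2822), P2=(97.0090,41.3088); sampled at t=k/5. Machine vertices: (60.9895,48.4281) → (76.0031,72.1510) → (87.1119,94.3331) → (94.3158,114.9744) → (97.6148,134.0749) → (97.0090,151.6347). Open path.

**Shape 6** — `<path>` quadratic bezier, stroke `#ff0000` → score (S498, F1490). Control points (SVG): P0=(89.5568,68.0006), P1=(26.5830,63.4595), P2=(30.3475,121.0320); sampled at t=k/5. Machine vertices: (89.5568,124.9429) → (67.0368,124.2748) → (49.8559,118.6376) → (38.0140,108.0313) → (31.5112,92.4560) → (30.3475,71.9115). Open path.

G21
G90
G0 X92.6320 Y41.2326
M3 S498
G1 X98.1942 Y62.5969 F1490
G1 X98.3737 Y81.0815 F1490
G1 X93.1707 Y96.6862 F1490
G1 X82.5850 Y109.4111 F1490
G1 X66.6167 Y119.2562 F1490
M5
G0 X5.6556 Y142.4494
M3 S755
G1 X32.6144 Y142.4494 F1112
G1 X32.6144 Y130.4444 F1112
G1 X5.6556 Y130.4444 F1112
G1 X5.6556 Y142.4494 F1112
M5
G0 X95.7165 Y160.3371
M3 S755
G1 X93.0338 Y168.5936 F1112
G1 X86.0104 Y173.6964 F1112
G1 X77.3290 Y173.6964 F1112
G1 X70.3056 Y168.5936 F1112
G1 X67.6229 Y160.3371 F1112
G1 X70.3056 Y152.0806 F1112
G1 X77.3290 Y146.9778 F1112
G1 X86.0104 Y146.9778 F1112
G1 X93.0338 Y152.0806 F1112
G1 X95.7165 Y160.3371 F1112
M5
G0 X98.6325 Y10.1063
M3 S498
G1 X15.9593 Y26.2138 F1490
G1 X89.6647 Y50.3350 F1490
G1 X43.2171 Y118.0566 F1490
G1 X95.2559 Y44.8477 F1490
G1 X38.0949 Y115.7289 F1490
G1 X98.6325 Y10.1063 F1490
M5
G0 X60.9895 Y48.4281
M3 S498
G1 X76.0031 Y72.1510 F1490
G1 X87.1119 Y94.3331 F1490
G1 X94.3158 Y114.9744 F1490
G1 X97.6148 Y134.0749 F1490
G1 X97.0090 Y151.6347 F1490
M5
G0 X89.5568 Y124.9429
M3 S498
G1 X67.0368 Y124.2748 F1490
G1 X49.8559 Y118.6376 F1490
G1 X38.0140 Y108.0313 F1490
G1 X31.5112 Y92.4560 F1490
G1 X30.3475 Y71.9115 F1490
M5
G0 X0.0000 Y0.0000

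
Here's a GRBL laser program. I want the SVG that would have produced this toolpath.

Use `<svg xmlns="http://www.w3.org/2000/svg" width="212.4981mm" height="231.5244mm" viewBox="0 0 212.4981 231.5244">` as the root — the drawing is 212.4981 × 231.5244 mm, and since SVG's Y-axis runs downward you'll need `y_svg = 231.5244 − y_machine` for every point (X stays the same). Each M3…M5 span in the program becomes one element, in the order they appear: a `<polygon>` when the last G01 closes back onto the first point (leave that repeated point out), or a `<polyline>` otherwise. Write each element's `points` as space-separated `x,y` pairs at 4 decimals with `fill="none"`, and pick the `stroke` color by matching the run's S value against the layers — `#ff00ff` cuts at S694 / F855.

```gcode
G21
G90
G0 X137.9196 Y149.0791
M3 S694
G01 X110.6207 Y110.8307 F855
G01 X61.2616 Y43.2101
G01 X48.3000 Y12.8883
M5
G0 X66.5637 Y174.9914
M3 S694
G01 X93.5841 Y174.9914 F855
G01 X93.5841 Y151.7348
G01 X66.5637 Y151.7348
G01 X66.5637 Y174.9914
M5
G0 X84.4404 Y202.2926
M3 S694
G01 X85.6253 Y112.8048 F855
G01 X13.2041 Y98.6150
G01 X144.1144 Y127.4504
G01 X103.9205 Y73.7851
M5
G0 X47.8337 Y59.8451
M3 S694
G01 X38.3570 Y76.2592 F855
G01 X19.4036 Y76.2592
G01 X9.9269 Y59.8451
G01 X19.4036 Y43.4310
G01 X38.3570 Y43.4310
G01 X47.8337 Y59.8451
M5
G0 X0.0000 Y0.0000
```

<svg xmlns="http://www.w3.org/2000/svg" width="212.4981mm" height="231.5244mm" viewBox="0 0 212.4981 231.5244">
  <polyline points="137.9196,82.4453 110.6207,120.6937 61.2616,188.3143 48.3000,218.6361" fill="none" stroke="#ff00ff"/>
  <polygon points="66.5637,56.5330 93.5841,56.5330 93.5841,79.7896 66.5637,79.7896" fill="none" stroke="#ff00ff"/>
  <polyline points="84.4404,29.2318 85.6253,118.7196 13.2041,132.9094 144.1144,104.0740 103.9205,157.7393" fill="none" stroke="#ff00ff"/>
  <polygon points="47.8337,171.6793 38.3570,155.2652 19.4036,155.2652 9.9269,171.6793 19.4036,188.0934 38.3570,188.0934" fill="none" stroke="#ff00ff"/>
</svg>

y_svg = 231.5244 − y_m. Every run uses S694, so all elements get stroke `#ff00ff` (cut).

[1] open run; points: 137.9196,82.4453 110.6207,120.6937 61.2616,188.3143 48.3000,218.6361

[2] closed run; points: 66.5637,56.5330 93.5841,56.5330 93.5841,79.7896 66.5637,79.7896

[3] open run; points: 84.4404,29.2318 85.6253,118.7196 13.2041,132.9094 144.1144,104.0740 103.9205,157.7393

[4] closed run; points: 47.8337,171.6793 38.3570,155.2652 19.4036,155.2652 9.9269,171.6793 19.4036,188.0934 38.3570,188.0934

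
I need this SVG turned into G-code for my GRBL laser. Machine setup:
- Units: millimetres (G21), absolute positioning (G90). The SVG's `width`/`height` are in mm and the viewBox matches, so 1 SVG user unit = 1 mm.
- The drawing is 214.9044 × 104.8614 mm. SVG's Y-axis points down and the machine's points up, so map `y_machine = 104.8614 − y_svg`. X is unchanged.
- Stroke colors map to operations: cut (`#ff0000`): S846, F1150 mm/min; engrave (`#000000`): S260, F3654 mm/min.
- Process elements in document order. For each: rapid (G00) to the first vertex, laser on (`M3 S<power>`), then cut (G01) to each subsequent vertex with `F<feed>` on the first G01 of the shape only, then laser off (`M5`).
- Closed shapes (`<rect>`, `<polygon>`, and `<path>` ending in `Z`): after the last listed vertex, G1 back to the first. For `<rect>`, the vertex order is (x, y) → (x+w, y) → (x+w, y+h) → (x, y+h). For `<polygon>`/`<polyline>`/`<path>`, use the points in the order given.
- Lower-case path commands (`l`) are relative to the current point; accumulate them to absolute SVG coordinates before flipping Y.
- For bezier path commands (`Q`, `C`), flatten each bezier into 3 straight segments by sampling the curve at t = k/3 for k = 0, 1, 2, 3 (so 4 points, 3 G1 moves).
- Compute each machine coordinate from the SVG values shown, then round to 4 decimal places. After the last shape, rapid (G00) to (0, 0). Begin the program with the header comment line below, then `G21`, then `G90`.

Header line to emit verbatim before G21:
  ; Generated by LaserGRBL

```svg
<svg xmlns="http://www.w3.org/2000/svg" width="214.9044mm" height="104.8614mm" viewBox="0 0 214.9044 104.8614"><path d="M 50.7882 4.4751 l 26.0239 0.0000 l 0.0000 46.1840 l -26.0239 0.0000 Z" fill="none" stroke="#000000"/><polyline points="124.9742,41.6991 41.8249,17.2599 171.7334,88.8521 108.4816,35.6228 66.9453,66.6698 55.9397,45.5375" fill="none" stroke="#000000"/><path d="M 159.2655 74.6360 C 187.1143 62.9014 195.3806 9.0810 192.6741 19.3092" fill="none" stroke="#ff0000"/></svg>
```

Since the viewBox matches the mm dimensions, user units are millimetres directly. The only transform is the Y-flip y_m = 104.8614 − y_svg.

Shape 1 is a rectangle drawn with `<path>`. Its stroke #000000 means engrave at S260, F3654. After flipping Y the toolpath is (50.7882,100.3863) → (76.8121,100.3863) → (76.8121,54.2023) → (50.7882,54.2023) → (50.7882,100.3863), returning to the start.

Shape 2 is a open polyline drawn with `<polyline>`. Its stroke #000000 means engrave at S260, F3654. After flipping Y the toolpath is (124.9742,63.1623) → (41.8249,87.6015) → (171.7334,16.0093) → (108.4816,69.2386) → (66.9453,38.1916) → (55.9397,59.3239).

Shape 3 is a cubic bezier drawn with `<path>`. Its stroke #ff0000 means cut at S846, F1150. After flipping Y the toolpath is (159.2655,30.2254) → (180.9057,52.0577) → (191.4041,78.3618) → (192.6741,85.5522).

; Generated by LaserGRBL
G21
G90
G00 X50.7882 Y100.3863
M3 S260
G01 X76.8121 Y100.3863 F3654
G01 X76.8121 Y54.2023
G01 X50.7882 Y54.2023
G01 X50.7882 Y100.3863
M5
G00 X124.9742 Y63.1623
M3 S260
G01 X41.8249 Y87.6015 F3654
G01 X171.7334 Y16.0093
G01 X108.4816 Y69.2386
G01 X66.9453 Y38.1916
G01 X55.9397 Y59.3239
M5
G00 X159.2655 Y30.2254
M3 S846
G01 X180.9057 Y52.0577 F1150
G01 X191.4041 Y78.3618
G01 X192.6741 Y85.5522
M5
G00 X0.0000 Y0.0000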